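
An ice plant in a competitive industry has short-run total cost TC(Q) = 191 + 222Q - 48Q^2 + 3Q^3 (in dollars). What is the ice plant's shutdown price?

$30 per unit

The firm shuts down when price falls below the minimum of average variable cost. AVC = VC/Q = 222 - 48Q + 3Q^2.
At the minimum of AVC, MC = AVC. MC = 222 - 96Q + 9Q^2; setting MC = AVC gives 6Q^2 - 48Q = 0, so Q = 8. min AVC = 30.
So the shutdown price is $30.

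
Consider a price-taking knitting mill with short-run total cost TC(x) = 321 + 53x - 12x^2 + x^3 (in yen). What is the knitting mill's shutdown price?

The shutdown price is the minimum of AVC. VC = 53x - 12x^2 + x^3, so AVC = 53 - 12x + x^2.
At the minimum of AVC, MC = AVC. MC = 53 - 24x + 3x^2; setting MC = AVC gives 2x^2 - 12x = 0, so x = 6. min AVC = 17.
The firm shuts down for any P below ¥17.

¥17 per unit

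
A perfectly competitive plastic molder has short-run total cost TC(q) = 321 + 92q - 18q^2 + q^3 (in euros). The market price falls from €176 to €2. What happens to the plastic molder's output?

MC = 92 - 36q + 3q^2; the shutdown threshold is min AVC = €11 (at q = 9).
At P = €176 ≥ min AVC, set P = MC on the rising branch: q = 14.
At P = €2 < min AVC = €11, price no longer covers variable cost at any output, so the firm shuts down: q = 0.

Output falls from 14 to 0 (the firm shuts down)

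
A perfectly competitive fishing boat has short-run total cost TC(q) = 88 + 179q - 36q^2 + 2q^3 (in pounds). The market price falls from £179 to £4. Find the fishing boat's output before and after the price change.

MC = 179 - 72q + 6q^2; the shutdown threshold is min AVC = £17 (at q = 9).
At P = £179 ≥ min AVC, set P = MC on the rising branch: q = 12.
At P = £4 < min AVC = £17, price no longer covers variable cost at any output, so the firm shuts down: q = 0.

Output falls from 12 to 0 (the firm shuts down)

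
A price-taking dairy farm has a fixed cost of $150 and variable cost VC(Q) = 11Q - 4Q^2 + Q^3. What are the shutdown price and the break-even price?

Shutdown price = $7; break-even price = $46

Shutdown price = min AVC. AVC = 11 - 4Q + Q^2, with vertex at Q = 2 and minimum $7.
ATC = 150/Q + 11 - 4Q + Q^2. Setting dATC/dQ = −150/Q^2 − 4 + 2Q = 0 gives Q = 5 (since 2·5^3 − 4·5^2 = 150).
min ATC = 150/5 + 11 − 4·5 + 5^2 = $46. That is the break-even price.
For $7 ≤ P < $46 the firm produces at a loss; below $7 it shuts down.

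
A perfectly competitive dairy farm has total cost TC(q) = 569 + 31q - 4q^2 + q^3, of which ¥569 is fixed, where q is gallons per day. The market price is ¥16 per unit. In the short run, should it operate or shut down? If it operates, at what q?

Variable cost is VC = 31q - 4q^2 + q^3, so AVC = VC/q = 31 - 4q + q^2 and MC = dTC/dq = 31 - 8q + 3q^2.
AVC hits its minimum where MC = AVC, at q = 2, giving min AVC = 31 - 4·2 + 2^2 = ¥27.
Since P = ¥16 < min AVC = ¥27, price fails to cover variable cost at any output.
Shutting down limits the loss to fixed cost, ¥569.

Shut down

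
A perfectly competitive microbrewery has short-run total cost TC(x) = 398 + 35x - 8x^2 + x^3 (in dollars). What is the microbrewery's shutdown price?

Short-run supply begins at min AVC. From VC = 35x - 8x^2 + x^3, AVC = 35 - 8x + x^2.
dAVC/dx = -8 + 2x = 0 gives x = 4. min AVC = 35 - 8·4 + 4^2 = 19.
For P < $19 the firm produces nothing.

$19 per unit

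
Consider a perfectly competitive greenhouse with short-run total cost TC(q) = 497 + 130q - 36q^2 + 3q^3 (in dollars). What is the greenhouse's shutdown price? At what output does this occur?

The firm shuts down when price falls below the minimum of average variable cost. AVC = VC/q = 130 - 36q + 3q^2.
At the minimum of AVC, MC = AVC. MC = 130 - 72q + 9q^2; setting MC = AVC gives 6q^2 - 36q = 0, so q = 6. min AVC = 22.
So the shutdown price is $22.

$22 per unit, at q = 6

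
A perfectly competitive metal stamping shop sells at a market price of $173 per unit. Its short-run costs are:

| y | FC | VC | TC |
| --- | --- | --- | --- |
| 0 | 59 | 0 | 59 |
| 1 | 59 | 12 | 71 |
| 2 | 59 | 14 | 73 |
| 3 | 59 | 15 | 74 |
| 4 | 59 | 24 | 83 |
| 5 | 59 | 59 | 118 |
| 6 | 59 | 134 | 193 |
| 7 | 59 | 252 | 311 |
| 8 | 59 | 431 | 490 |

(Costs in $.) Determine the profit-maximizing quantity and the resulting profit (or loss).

y = 7; profit = $900

Compute π = P·y − TC at each output: y=0: -59; y=1: 102; y=2: 273; y=3: 445; y=4: 609; y=5: 747; y=6: 845; y=7: 900; y=8: 894.
Profit is maximized at y = 7. AVC there is 252/7 = $36 ≤ P, so producing beats shutting down (which would give -$59).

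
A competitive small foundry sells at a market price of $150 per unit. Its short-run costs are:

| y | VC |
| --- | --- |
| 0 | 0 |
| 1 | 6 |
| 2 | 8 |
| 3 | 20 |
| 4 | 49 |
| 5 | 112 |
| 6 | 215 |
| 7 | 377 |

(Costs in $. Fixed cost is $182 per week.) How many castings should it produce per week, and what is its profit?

Tabulate TR − TC: y=0: -182; y=1: -38; y=2: 110; y=3: 248; y=4: 369; y=5: 456; y=6: 503; y=7: 491.
Profit is maximized at y = 6. AVC there is 215/6 = $35.83 ≤ P, so producing beats shutting down (which would give -$182).

y = 6; profit = $503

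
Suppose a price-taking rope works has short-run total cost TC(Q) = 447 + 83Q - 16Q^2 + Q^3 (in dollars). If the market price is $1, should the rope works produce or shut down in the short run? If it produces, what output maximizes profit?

Shut down

From TC, MC = TC'(Q) = 83 - 32Q + 3Q^2 and AVC = VC/Q = 83 - 16Q + Q^2.
AVC hits its minimum where MC = AVC, at Q = 8, giving min AVC = 83 - 16·8 + 8^2 = $19.
With P < min AVC ($1 < $19), every unit sold adds to the loss.
Best response: produce nothing and absorb the $447 fixed cost.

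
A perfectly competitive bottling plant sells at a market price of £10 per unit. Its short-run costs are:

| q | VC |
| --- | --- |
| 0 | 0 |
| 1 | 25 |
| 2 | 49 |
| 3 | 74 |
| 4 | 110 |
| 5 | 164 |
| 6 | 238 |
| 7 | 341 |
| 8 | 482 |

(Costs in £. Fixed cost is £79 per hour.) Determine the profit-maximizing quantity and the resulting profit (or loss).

Tabulate TR − TC: q=0: -79; q=1: -94; q=2: -108; q=3: -123; q=4: -149; q=5: -193; q=6: -257; q=7: -350; q=8: -481.
Profit is highest at q = 0. Equivalently, the lowest AVC in the table is 49/2 ≈ £24.50 at q = 2, and P = £10 falls below it — price never covers variable cost, so the firm shuts down and loses only its fixed cost.

q = 0 (shut down); profit = -£79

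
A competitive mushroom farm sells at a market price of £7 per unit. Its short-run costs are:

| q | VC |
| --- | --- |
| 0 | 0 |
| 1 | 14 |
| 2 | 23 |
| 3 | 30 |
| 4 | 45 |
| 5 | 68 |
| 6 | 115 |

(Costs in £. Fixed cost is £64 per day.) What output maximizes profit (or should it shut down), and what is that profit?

q = 0 (shut down); profit = -£64

Profit at each row (π = 7q − TC): q=0: -64; q=1: -71; q=2: -73; q=3: -73; q=4: -81; q=5: -97; q=6: -137.
Profit is highest at q = 0. Equivalently, the lowest AVC in the table is 30/3 ≈ £10 at q = 3, and P = £7 falls below it — price never covers variable cost, so the firm shuts down and loses only its fixed cost.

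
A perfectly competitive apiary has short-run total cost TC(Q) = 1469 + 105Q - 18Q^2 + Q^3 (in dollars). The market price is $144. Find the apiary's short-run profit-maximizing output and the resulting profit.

AVC = 105 - 18Q + Q^2; min AVC = $24 at Q = 9. Since P = $144 ≥ min AVC, the firm produces.
MC = 105 - 36Q + 3Q^2. Setting P = MC and taking the root on the rising branch gives Q* = 13.
TR = 144·13 = 1872. TC = 1469 + 520 = 1989. Profit = 1872 − 1989 = -$117.
Shutting down would mean losing the fixed cost of $1469, so operating at a loss of $117 is better by $1352.

Profit = -$117 at Q = 13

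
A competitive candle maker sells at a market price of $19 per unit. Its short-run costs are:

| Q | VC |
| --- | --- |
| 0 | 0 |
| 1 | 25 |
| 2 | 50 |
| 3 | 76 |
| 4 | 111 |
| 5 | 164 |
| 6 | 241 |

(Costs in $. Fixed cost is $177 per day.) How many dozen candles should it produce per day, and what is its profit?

Q = 0 (shut down); profit = -$177

Compute π = P·Q − TC at each output: Q=0: -177; Q=1: -183; Q=2: -189; Q=3: -196; Q=4: -212; Q=5: -246; Q=6: -304.
Profit is highest at Q = 0. Equivalently, the lowest AVC in the table is 25/1 ≈ $25 at Q = 1, and P = $19 falls below it — price never covers variable cost, so the firm shuts down and loses only its fixed cost.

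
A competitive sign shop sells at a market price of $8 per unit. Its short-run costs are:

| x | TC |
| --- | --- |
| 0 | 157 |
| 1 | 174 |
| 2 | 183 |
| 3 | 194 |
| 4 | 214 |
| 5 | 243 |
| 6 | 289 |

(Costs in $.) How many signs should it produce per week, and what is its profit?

Profit at each row (π = 8x − TC): x=0: -157; x=1: -166; x=2: -167; x=3: -170; x=4: -182; x=5: -203; x=6: -241.
Profit is highest at x = 0. Equivalently, the lowest AVC in the table is 37/3 ≈ $12.33 at x = 3, and P = $8 falls below it — price never covers variable cost, so the firm shuts down and loses only its fixed cost.

x = 0 (shut down); profit = -$157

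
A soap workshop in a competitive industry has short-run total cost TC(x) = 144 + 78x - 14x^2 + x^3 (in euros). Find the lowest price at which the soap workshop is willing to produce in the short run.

€29 per unit

The shutdown price is the minimum of AVC. VC = 78x - 14x^2 + x^3, so AVC = 78 - 14x + x^2.
dAVC/dx = -14 + 2x = 0 gives x = 7. min AVC = 78 - 14·7 + 7^2 = 29.
The firm shuts down for any P below €29.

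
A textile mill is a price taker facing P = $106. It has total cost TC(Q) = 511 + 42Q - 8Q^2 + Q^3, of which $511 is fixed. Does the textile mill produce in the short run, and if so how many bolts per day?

Strip out fixed cost: VC = 42Q - 8Q^2 + Q^3. Then AVC = 42 - 8Q + Q^2 and MC = 42 - 16Q + 3Q^2.
AVC is minimized where dAVC/dQ = -8 + 2Q = 0, at Q = 4; min AVC = 42 - 8·4 + 4^2 = $26.
Because $106 ≥ $26, revenue can cover variable cost; the firm operates.
Set P = MC: 106 = 42 - 16Q + 3Q^2 → -64 - 16Q + 3Q^2 = 0. The roots are Q = -8/3 and Q = 8; the profit-maximizing output is on the rising part of MC, so Q* = 8.
Check: AVC at Q = 8 is $42 ≤ P, so revenue covers variable cost.
Profit = P·Q − TC = 106·8 − 847 = $1.

Produce at Q = 8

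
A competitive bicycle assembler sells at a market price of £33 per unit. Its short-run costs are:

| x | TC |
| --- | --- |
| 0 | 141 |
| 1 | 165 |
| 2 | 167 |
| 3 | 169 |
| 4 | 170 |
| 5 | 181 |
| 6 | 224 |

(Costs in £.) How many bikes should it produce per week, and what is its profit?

Profit at each row (π = 33x − TC): x=0: -141; x=1: -132; x=2: -101; x=3: -70; x=4: -38; x=5: -16; x=6: -26.
Profit is maximized at x = 5. AVC there is 40/5 = £8 ≤ P, so producing beats shutting down (which would give -£141).

x = 5; profit = -£16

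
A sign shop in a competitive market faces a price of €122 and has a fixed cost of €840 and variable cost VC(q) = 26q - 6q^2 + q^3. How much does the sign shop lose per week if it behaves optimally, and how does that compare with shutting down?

AVC = 26 - 6q + q^2 has its minimum €17 at q = 3; price €122 clears that bar, so the firm operates.
MC = 26 - 12q + 3q^2. Setting P = MC and taking the root on the rising branch gives q* = 8.
TR = 122·8 = 976. TC = 840 + 336 = 1176. Profit = 976 − 1176 = -€200.
Shutting down would mean losing the fixed cost of €840, so operating at a loss of €200 is better by €640.

Profit = -€200 at q = 8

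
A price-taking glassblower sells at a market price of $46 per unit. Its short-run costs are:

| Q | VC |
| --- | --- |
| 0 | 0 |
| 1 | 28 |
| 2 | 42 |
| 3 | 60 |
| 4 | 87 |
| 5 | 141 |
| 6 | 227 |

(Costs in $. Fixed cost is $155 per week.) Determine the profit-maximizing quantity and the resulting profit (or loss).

Q = 4; profit = -$58

Profit at each row (π = 46Q − TC): Q=0: -155; Q=1: -137; Q=2: -105; Q=3: -77; Q=4: -58; Q=5: -66; Q=6: -106.
Profit is maximized at Q = 4. AVC there is 87/4 = $21.75 ≤ P, so producing beats shutting down (which would give -$155).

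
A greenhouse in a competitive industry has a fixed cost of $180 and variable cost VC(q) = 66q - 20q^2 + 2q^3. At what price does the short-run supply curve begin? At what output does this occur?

The firm shuts down when price falls below the minimum of average variable cost. AVC = VC/q = 66 - 20q + 2q^2.
At the minimum of AVC, MC = AVC. MC = 66 - 40q + 6q^2; setting MC = AVC gives 4q^2 - 20q = 0, so q = 5. min AVC = 16.
The firm shuts down for any P below $16.

$16 per unit, at q = 5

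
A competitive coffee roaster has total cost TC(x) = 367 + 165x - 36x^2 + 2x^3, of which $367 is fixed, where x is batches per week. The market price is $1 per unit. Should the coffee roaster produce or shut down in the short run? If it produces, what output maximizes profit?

Shut down

From TC, MC = TC'(x) = 165 - 72x + 6x^2 and AVC = VC/x = 165 - 36x + 2x^2.
AVC hits its minimum where MC = AVC, at x = 9, giving min AVC = 165 - 36·9 + 2·9^2 = $3.
Since P = $1 < min AVC = $3, price fails to cover variable cost at any output.
Best response: produce nothing and absorb the $367 fixed cost.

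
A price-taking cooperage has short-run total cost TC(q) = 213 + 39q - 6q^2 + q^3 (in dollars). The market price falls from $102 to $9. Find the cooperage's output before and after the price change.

AVC = 39 - 6q + q^2, minimized at q = 3 where min AVC = $30. MC = 39 - 12q + 3q^2.
With P = $102 above the shutdown price, P = MC gives q = 7.
At P = $9 < min AVC = $30, price no longer covers variable cost at any output, so the firm shuts down: q = 0.

Output falls from 7 to 0 (the firm shuts down)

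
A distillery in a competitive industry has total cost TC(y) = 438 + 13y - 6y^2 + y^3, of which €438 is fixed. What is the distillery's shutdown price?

€4 per unit

Short-run supply begins at min AVC. From VC = 13y - 6y^2 + y^3, AVC = 13 - 6y + y^2.
dAVC/dy = -6 + 2y = 0 gives y = 3. min AVC = 13 - 6·3 + 3^2 = 4.
The firm shuts down for any P below €4.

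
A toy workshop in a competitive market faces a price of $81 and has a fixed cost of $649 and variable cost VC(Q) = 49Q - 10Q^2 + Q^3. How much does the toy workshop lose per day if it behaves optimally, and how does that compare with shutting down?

Profit = -$265 at Q = 8

AVC = 49 - 10Q + Q^2 has its minimum $24 at Q = 5; price $81 clears that bar, so the firm operates.
MC = 49 - 20Q + 3Q^2. Setting P = MC and taking the root on the rising branch gives Q* = 8.
TR = 81·8 = 648. TC = 649 + 264 = 913. Profit = 648 − 913 = -$265.
By producing, the firm covers all variable cost plus $384 of fixed cost; shutting down would lose the full $649.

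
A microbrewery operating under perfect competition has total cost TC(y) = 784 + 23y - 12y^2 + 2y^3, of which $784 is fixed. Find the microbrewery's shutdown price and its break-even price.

AVC = 23 - 12y + 2y^2; minimized at y = 3, giving min AVC = $5. That is the shutdown price.
ATC = 784/y + 23 - 12y + 2y^2. Setting dATC/dy = −784/y^2 − 12 + 4y = 0 gives y = 7 (since 4·7^3 − 12·7^2 = 784).
min ATC = 784/7 + 23 − 12·7 + 2·7^2 = $149. That is the break-even price.
Between these two prices the firm operates at a loss; above $149 it earns a profit.

Shutdown price = $5; break-even price = $149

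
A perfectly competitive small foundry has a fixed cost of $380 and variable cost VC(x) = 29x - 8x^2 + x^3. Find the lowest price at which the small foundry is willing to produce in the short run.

$13 per unit

The firm shuts down when price falls below the minimum of average variable cost. AVC = VC/x = 29 - 8x + x^2.
dAVC/dx = -8 + 2x = 0 gives x = 4. min AVC = 29 - 8·4 + 4^2 = 13.
The firm shuts down for any P below $13.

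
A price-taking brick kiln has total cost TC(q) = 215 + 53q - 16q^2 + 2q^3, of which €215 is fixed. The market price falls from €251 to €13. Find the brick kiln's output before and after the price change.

Output falls from 9 to 0 (the firm shuts down)

MC = 53 - 32q + 6q^2; the shutdown threshold is min AVC = €21 (at q = 4).
With P = €251 above the shutdown price, P = MC gives q = 9.
At P = €13 < min AVC = €21, price no longer covers variable cost at any output, so the firm shuts down: q = 0.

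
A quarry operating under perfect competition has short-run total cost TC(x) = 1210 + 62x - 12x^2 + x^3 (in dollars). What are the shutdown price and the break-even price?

Shutdown price = $26; break-even price = $161

AVC = 62 - 12x + x^2; minimized at x = 6, giving min AVC = $26. That is the shutdown price.
ATC = 1210/x + 62 - 12x + x^2. Setting dATC/dx = −1210/x^2 − 12 + 2x = 0 gives x = 11 (since 2·11^3 − 12·11^2 = 1210).
min ATC = 1210/11 + 62 − 12·11 + 11^2 = $161. That is the break-even price.
For $26 ≤ P < $161 the firm produces at a loss; below $26 it shuts down.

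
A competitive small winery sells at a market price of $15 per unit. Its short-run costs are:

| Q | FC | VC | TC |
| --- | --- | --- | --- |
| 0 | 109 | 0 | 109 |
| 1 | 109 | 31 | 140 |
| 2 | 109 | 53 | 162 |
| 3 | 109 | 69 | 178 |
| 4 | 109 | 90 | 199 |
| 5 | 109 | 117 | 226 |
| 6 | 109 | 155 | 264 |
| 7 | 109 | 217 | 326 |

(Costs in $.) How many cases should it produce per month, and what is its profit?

Profit at each row (π = 15Q − TC): Q=0: -109; Q=1: -125; Q=2: -132; Q=3: -133; Q=4: -139; Q=5: -151; Q=6: -174; Q=7: -221.
Profit is highest at Q = 0. Equivalently, the lowest AVC in the table is 90/4 ≈ $22.50 at Q = 4, and P = $15 falls below it — price never covers variable cost, so the firm shuts down and loses only its fixed cost.

Q = 0 (shut down); profit = -$109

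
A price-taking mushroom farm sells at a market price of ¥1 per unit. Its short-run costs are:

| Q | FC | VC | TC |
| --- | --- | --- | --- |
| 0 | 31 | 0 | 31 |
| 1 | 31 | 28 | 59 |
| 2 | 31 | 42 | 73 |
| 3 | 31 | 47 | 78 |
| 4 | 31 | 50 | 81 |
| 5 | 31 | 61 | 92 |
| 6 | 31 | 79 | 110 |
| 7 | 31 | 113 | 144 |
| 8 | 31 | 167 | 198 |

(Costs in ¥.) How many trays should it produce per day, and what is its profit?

Tabulate TR − TC: Q=0: -31; Q=1: -58; Q=2: -71; Q=3: -75; Q=4: -77; Q=5: -87; Q=6: -104; Q=7: -137; Q=8: -190.
Profit is highest at Q = 0. Equivalently, the lowest AVC in the table is 61/5 ≈ ¥12.20 at Q = 5, and P = ¥1 falls below it — price never covers variable cost, so the firm shuts down and loses only its fixed cost.

Q = 0 (shut down); profit = -¥31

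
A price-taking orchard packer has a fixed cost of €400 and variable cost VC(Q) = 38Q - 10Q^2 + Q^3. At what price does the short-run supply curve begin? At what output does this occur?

The firm shuts down when price falls below the minimum of average variable cost. AVC = VC/Q = 38 - 10Q + Q^2.
At the minimum of AVC, MC = AVC. MC = 38 - 20Q + 3Q^2; setting MC = AVC gives 2Q^2 - 10Q = 0, so Q = 5. min AVC = 13.
For P < €13 the firm produces nothing.

€13 per unit, at Q = 5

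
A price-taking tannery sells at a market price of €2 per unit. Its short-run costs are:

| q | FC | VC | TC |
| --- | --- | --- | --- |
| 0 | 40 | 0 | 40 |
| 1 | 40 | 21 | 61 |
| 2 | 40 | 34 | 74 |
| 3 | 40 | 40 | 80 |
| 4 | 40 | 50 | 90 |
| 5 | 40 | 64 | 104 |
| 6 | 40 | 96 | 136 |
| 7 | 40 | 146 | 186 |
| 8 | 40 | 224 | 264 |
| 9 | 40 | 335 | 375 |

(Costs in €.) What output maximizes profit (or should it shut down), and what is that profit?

Compute π = P·q − TC at each output: q=0: -40; q=1: -59; q=2: -70; q=3: -74; q=4: -82; q=5: -94; q=6: -124; q=7: -172; q=8: -248; q=9: -357.
Profit is highest at q = 0. Equivalently, the lowest AVC in the table is 50/4 ≈ €12.50 at q = 4, and P = €2 falls below it — price never covers variable cost, so the firm shuts down and loses only its fixed cost.

q = 0 (shut down); profit = -€40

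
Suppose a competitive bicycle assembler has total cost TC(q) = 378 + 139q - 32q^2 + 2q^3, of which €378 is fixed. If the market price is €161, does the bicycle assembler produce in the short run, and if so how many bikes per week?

Produce at q = 11

Strip out fixed cost: VC = 139q - 32q^2 + 2q^3. Then AVC = 139 - 32q + 2q^2 and MC = 139 - 64q + 6q^2.
The AVC parabola has its vertex at q = 32/4 = 8, where AVC = 139 - 32·8 + 2·8^2 = €11.
P = €161 exceeds min AVC = €11, so the firm stays open.
Solving P = MC: -22 - 64q + 6q^2 = 0 ⇒ q = -1/3 or 11. On the upward-sloping branch, q* = 11.
Check: AVC at q = 11 is €29 ≤ P, so revenue covers variable cost.
Profit = P·q − TC = 161·11 − 697 = €1074.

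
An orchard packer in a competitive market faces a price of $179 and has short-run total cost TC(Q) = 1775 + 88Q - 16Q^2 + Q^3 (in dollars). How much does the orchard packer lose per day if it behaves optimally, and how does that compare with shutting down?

Profit = -$85 at Q = 13

AVC = 88 - 16Q + Q^2; min AVC = $24 at Q = 8. Since P = $179 ≥ min AVC, the firm produces.
With MC = 88 - 32Q + 3Q^2, P = MC on the upward-sloping part at Q* = 13.
TR = 179·13 = 2327. TC = 1775 + 637 = 2412. Profit = 2327 − 2412 = -$85.
That loss of $85 beats the $1775 the firm would lose by shutting down; producing recovers $1690 of fixed cost.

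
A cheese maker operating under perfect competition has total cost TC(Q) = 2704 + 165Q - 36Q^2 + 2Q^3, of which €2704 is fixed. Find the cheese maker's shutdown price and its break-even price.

AVC = 165 - 36Q + 2Q^2; minimized at Q = 9, giving min AVC = €3. That is the shutdown price.
ATC = 2704/Q + 165 - 36Q + 2Q^2. Setting dATC/dQ = −2704/Q^2 − 36 + 4Q = 0 gives Q = 13 (since 4·13^3 − 36·13^2 = 2704).
min ATC = 2704/13 + 165 − 36·13 + 2·13^2 = €243. That is the break-even price.
Between these two prices the firm operates at a loss; above €243 it earns a profit.

Shutdown price = €3; break-even price = €243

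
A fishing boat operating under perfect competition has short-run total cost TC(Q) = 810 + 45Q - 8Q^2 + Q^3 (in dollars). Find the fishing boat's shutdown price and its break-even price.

Shutdown price = $29; break-even price = $144

Shutdown price = min AVC. AVC = 45 - 8Q + Q^2, with vertex at Q = 4 and minimum $29.
ATC = 810/Q + 45 - 8Q + Q^2. Setting dATC/dQ = −810/Q^2 − 8 + 2Q = 0 gives Q = 9 (since 2·9^3 − 8·9^2 = 810).
min ATC = 810/9 + 45 − 8·9 + 9^2 = $144. That is the break-even price.
Between these two prices the firm operates at a loss; above $144 it earns a profit.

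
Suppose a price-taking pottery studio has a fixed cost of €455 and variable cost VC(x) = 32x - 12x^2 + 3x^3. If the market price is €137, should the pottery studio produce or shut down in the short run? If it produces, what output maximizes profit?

Produce at x = 5

From TC, MC = TC'(x) = 32 - 24x + 9x^2 and AVC = VC/x = 32 - 12x + 3x^2.
AVC hits its minimum where MC = AVC, at x = 2, giving min AVC = 32 - 12·2 + 3·2^2 = €20.
Since P = €137 ≥ min AVC = €20, price covers variable cost and the firm should produce.
P = MC gives -105 - 24x + 9x^2 = 0, with roots -7/3 and 5. Take the larger (rising MC): x* = 5.
Check: AVC at x = 5 is €47 ≤ P, so revenue covers variable cost.
Profit = P·x − TC = 137·5 − 690 = -€5, a loss, but smaller than the €455 fixed cost the firm would lose by shutting down.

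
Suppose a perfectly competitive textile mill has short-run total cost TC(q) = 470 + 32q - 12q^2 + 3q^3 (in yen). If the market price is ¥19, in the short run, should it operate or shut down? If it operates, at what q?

Shut down

Strip out fixed cost: VC = 32q - 12q^2 + 3q^3. Then AVC = 32 - 12q + 3q^2 and MC = 32 - 24q + 9q^2.
AVC hits its minimum where MC = AVC, at q = 2, giving min AVC = 32 - 12·2 + 3·2^2 = ¥20.
P = ¥19 lies below min AVC = ¥20; no output level covers variable cost.
The firm minimizes its loss by shutting down and losing only its fixed cost of ¥470.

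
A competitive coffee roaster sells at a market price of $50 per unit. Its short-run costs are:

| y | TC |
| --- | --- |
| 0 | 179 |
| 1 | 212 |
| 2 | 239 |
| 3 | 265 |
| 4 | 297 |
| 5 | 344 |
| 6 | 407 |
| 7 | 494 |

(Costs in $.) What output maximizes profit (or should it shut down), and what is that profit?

Tabulate TR − TC: y=0: -179; y=1: -162; y=2: -139; y=3: -115; y=4: -97; y=5: -94; y=6: -107; y=7: -144.
Profit is maximized at y = 5. AVC there is 165/5 = $33 ≤ P, so producing beats shutting down (which would give -$179).

y = 5; profit = -$94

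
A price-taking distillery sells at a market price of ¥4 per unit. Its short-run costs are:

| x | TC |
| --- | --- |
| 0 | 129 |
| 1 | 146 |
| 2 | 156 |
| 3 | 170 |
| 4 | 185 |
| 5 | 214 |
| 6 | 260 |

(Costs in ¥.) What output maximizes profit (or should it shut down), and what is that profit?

x = 0 (shut down); profit = -¥129

Tabulate TR − TC: x=0: -129; x=1: -142; x=2: -148; x=3: -158; x=4: -169; x=5: -194; x=6: -236.
Profit is highest at x = 0. Equivalently, the lowest AVC in the table is 27/2 ≈ ¥13.50 at x = 2, and P = ¥4 falls below it — price never covers variable cost, so the firm shuts down and loses only its fixed cost.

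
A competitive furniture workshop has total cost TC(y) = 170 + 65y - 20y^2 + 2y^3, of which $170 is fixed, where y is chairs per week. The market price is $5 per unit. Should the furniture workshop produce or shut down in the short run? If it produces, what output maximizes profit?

From TC, MC = TC'(y) = 65 - 40y + 6y^2 and AVC = VC/y = 65 - 20y + 2y^2.
AVC hits its minimum where MC = AVC, at y = 5, giving min AVC = 65 - 20·5 + 2·5^2 = $15.
Since P = $5 < min AVC = $15, price fails to cover variable cost at any output.
Shutting down limits the loss to fixed cost, $170.

Shut down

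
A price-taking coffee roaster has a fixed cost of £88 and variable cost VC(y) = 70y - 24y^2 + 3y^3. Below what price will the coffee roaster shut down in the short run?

£22 per unit

The shutdown price is the minimum of AVC. VC = 70y - 24y^2 + 3y^3, so AVC = 70 - 24y + 3y^2.
At the minimum of AVC, MC = AVC. MC = 70 - 48y + 9y^2; setting MC = AVC gives 6y^2 - 24y = 0, so y = 4. min AVC = 22.
For P < £22 the firm produces nothing.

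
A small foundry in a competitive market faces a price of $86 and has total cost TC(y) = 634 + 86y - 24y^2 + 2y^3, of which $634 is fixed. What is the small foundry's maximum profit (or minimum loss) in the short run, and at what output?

Profit = -$122 at y = 8

AVC = 86 - 24y + 2y^2 has its minimum $14 at y = 6; price $86 clears that bar, so the firm operates.
With MC = 86 - 48y + 6y^2, P = MC on the upward-sloping part at y* = 8.
TR = 86·8 = 688. TC = 634 + 176 = 810. Profit = 688 − 810 = -$122.
Shutting down would mean losing the fixed cost of $634, so operating at a loss of $122 is better by $512.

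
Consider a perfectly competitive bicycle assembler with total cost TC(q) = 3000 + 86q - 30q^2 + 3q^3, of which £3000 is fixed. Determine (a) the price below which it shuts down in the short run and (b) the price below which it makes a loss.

Shutdown price = min AVC. AVC = 86 - 30q + 3q^2, with vertex at q = 5 and minimum £11.
ATC = 3000/q + 86 - 30q + 3q^2. Setting dATC/dq = −3000/q^2 − 30 + 6q = 0 gives q = 10 (since 6·10^3 − 30·10^2 = 3000).
min ATC = 3000/10 + 86 − 30·10 + 3·10^2 = £386. That is the break-even price.
For £11 ≤ P < £386 the firm produces at a loss; below £11 it shuts down.

Shutdown price = £11; break-even price = £386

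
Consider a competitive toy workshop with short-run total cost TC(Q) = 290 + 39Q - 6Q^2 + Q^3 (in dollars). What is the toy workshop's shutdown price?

The firm shuts down when price falls below the minimum of average variable cost. AVC = VC/Q = 39 - 6Q + Q^2.
At the minimum of AVC, MC = AVC. MC = 39 - 12Q + 3Q^2; setting MC = AVC gives 2Q^2 - 6Q = 0, so Q = 3. min AVC = 30.
The firm shuts down for any P below $30.

$30 per unit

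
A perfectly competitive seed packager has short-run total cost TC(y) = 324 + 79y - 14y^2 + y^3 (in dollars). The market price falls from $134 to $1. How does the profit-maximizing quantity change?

AVC = 79 - 14y + y^2, minimized at y = 7 where min AVC = $30. MC = 79 - 28y + 3y^2.
At P = $134 ≥ min AVC, set P = MC on the rising branch: y = 11.
At P = $1 < min AVC = $30, price no longer covers variable cost at any output, so the firm shuts down: y = 0.

Output falls from 11 to 0 (the firm shuts down)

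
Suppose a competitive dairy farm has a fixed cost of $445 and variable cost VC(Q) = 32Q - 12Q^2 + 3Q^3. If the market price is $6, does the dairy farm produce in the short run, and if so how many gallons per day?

Variable cost is VC = 32Q - 12Q^2 + 3Q^3, so AVC = VC/Q = 32 - 12Q + 3Q^2 and MC = dTC/dQ = 32 - 24Q + 9Q^2.
AVC hits its minimum where MC = AVC, at Q = 2, giving min AVC = 32 - 12·2 + 3·2^2 = $20.
With P < min AVC ($6 < $20), every unit sold adds to the loss.
The firm minimizes its loss by shutting down and losing only its fixed cost of $445.

Shut down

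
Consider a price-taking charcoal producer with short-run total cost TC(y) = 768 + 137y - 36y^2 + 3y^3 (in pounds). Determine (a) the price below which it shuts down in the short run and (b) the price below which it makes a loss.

AVC = 137 - 36y + 3y^2; minimized at y = 6, giving min AVC = £29. That is the shutdown price.
ATC = 768/y + 137 - 36y + 3y^2. Setting dATC/dy = −768/y^2 − 36 + 6y = 0 gives y = 8 (since 6·8^3 − 36·8^2 = 768).
min ATC = 768/8 + 137 − 36·8 + 3·8^2 = £137. That is the break-even price.
For £29 ≤ P < £137 the firm produces at a loss; below £29 it shuts down.

Shutdown price = £29; break-even price = £137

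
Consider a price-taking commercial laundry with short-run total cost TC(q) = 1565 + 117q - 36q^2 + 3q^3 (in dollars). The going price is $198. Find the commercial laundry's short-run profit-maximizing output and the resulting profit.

AVC = 117 - 36q + 3q^2 has its minimum $9 at q = 6; price $198 clears that bar, so the firm operates.
With MC = 117 - 72q + 9q^2, P = MC on the upward-sloping part at q* = 9.
TR = 198·9 = 1782. TC = 1565 + 324 = 1889. Profit = 1782 − 1889 = -$107.
By producing, the firm covers all variable cost plus $1458 of fixed cost; shutting down would lose the full $1565.

Profit = -$107 at q = 9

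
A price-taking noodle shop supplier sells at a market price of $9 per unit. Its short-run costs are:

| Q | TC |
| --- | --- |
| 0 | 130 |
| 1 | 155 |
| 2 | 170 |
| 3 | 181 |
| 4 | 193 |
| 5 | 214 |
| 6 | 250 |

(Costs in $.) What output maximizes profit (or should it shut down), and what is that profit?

Q = 0 (shut down); profit = -$130

Profit at each row (π = 9Q − TC): Q=0: -130; Q=1: -146; Q=2: -152; Q=3: -154; Q=4: -157; Q=5: -169; Q=6: -196.
Profit is highest at Q = 0. Equivalently, the lowest AVC in the table is 63/4 ≈ $15.75 at Q = 4, and P = $9 falls below it — price never covers variable cost, so the firm shuts down and loses only its fixed cost.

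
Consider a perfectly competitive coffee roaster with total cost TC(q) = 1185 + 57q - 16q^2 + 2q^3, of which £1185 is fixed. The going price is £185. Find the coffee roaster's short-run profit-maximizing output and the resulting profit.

Profit = -£161 at q = 8

AVC = 57 - 16q + 2q^2 has its minimum £25 at q = 4; price £185 clears that bar, so the firm operates.
MC = 57 - 32q + 6q^2. Setting P = MC and taking the root on the rising branch gives q* = 8.
TR = 185·8 = 1480. TC = 1185 + 456 = 1641. Profit = 1480 − 1641 = -£161.
By producing, the firm covers all variable cost plus £1024 of fixed cost; shutting down would lose the full £1185.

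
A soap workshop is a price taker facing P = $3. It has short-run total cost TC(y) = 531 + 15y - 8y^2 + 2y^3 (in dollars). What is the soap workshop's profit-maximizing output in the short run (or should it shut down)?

Shut down

Strip out fixed cost: VC = 15y - 8y^2 + 2y^3. Then AVC = 15 - 8y + 2y^2 and MC = 15 - 16y + 6y^2.
AVC hits its minimum where MC = AVC, at y = 2, giving min AVC = 15 - 8·2 + 2·2^2 = $7.
Since P = $3 < min AVC = $7, price fails to cover variable cost at any output.
Best response: produce nothing and absorb the $531 fixed cost.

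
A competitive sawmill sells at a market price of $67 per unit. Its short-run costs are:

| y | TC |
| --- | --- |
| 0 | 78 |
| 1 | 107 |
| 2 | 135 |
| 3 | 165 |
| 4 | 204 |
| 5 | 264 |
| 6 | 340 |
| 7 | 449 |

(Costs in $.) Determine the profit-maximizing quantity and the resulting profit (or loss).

Compute π = P·y − TC at each output: y=0: -78; y=1: -40; y=2: -1; y=3: 36; y=4: 64; y=5: 71; y=6: 62; y=7: 20.
Profit is maximized at y = 5. AVC there is 186/5 = $37.20 ≤ P, so producing beats shutting down (which would give -$78).

y = 5; profit = $71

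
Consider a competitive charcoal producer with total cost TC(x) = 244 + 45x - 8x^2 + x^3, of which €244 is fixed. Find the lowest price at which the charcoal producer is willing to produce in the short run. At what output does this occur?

€29 per unit, at x = 4

The shutdown price is the minimum of AVC. VC = 45x - 8x^2 + x^3, so AVC = 45 - 8x + x^2.
dAVC/dx = -8 + 2x = 0 gives x = 4. min AVC = 45 - 8·4 + 4^2 = 29.
The firm shuts down for any P below €29.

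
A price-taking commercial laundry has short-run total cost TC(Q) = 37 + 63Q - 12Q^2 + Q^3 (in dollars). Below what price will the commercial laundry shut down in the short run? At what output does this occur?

$27 per unit, at Q = 6

Short-run supply begins at min AVC. From VC = 63Q - 12Q^2 + Q^3, AVC = 63 - 12Q + Q^2.
dAVC/dQ = -12 + 2Q = 0 gives Q = 6. min AVC = 63 - 12·6 + 6^2 = 27.
For P < $27 the firm produces nothing.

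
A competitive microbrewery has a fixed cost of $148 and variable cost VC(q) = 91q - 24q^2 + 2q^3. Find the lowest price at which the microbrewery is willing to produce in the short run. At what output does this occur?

Short-run supply begins at min AVC. From VC = 91q - 24q^2 + 2q^3, AVC = 91 - 24q + 2q^2.
At the minimum of AVC, MC = AVC. MC = 91 - 48q + 6q^2; setting MC = AVC gives 4q^2 - 24q = 0, so q = 6. min AVC = 19.
For P < $19 the firm produces nothing.

$19 per unit, at q = 6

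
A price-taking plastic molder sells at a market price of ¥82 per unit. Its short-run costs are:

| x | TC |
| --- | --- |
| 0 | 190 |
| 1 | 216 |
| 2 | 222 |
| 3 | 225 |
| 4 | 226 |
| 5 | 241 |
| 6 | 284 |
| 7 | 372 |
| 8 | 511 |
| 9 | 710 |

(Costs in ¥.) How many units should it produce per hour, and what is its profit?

x = 6; profit = ¥208

Profit at each row (π = 82x − TC): x=0: -190; x=1: -134; x=2: -58; x=3: 21; x=4: 102; x=5: 169; x=6: 208; x=7: 202; x=8: 145; x=9: 28.
Profit is maximized at x = 6. AVC there is 94/6 = ¥15.67 ≤ P, so producing beats shutting down (which would give -¥190).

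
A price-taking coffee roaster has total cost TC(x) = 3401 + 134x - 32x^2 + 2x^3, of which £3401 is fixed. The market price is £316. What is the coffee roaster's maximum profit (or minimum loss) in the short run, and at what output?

Profit = -£21 at x = 13

AVC = 134 - 32x + 2x^2; min AVC = £6 at x = 8. Since P = £316 ≥ min AVC, the firm produces.
With MC = 134 - 64x + 6x^2, P = MC on the upward-sloping part at x* = 13.
TR = 316·13 = 4108. TC = 3401 + 728 = 4129. Profit = 4108 − 4129 = -£21.
That loss of £21 beats the £3401 the firm would lose by shutting down; producing recovers £3380 of fixed cost.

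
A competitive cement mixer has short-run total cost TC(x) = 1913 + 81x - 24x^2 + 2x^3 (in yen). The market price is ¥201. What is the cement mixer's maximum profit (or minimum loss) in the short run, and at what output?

Profit = -¥313 at x = 10

AVC = 81 - 24x + 2x^2; min AVC = ¥9 at x = 6. Since P = ¥201 ≥ min AVC, the firm produces.
With MC = 81 - 48x + 6x^2, P = MC on the upward-sloping part at x* = 10.
TR = 201·10 = 2010. TC = 1913 + 410 = 2323. Profit = 2010 − 2323 = -¥313.
Shutting down would mean losing the fixed cost of ¥1913, so operating at a loss of ¥313 is better by ¥1600.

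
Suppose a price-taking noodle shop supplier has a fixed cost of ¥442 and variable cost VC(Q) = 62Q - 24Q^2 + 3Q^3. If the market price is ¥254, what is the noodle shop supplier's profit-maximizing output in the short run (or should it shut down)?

From TC, MC = TC'(Q) = 62 - 48Q + 9Q^2 and AVC = VC/Q = 62 - 24Q + 3Q^2.
The AVC parabola has its vertex at Q = 24/6 = 4, where AVC = 62 - 24·4 + 3·4^2 = ¥14.
Since P = ¥254 ≥ min AVC = ¥14, price covers variable cost and the firm should produce.
P = MC gives -192 - 48Q + 9Q^2 = 0, with roots -8/3 and 8. Take the larger (rising MC): Q* = 8.
Check: AVC at Q = 8 is ¥62 ≤ P, so revenue covers variable cost.
Profit = P·Q − TC = 254·8 − 938 = ¥1094.

Produce at Q = 8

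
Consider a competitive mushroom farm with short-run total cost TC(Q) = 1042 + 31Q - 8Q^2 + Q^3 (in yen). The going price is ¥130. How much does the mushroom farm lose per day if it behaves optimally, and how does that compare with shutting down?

AVC = 31 - 8Q + Q^2; min AVC = ¥15 at Q = 4. Since P = ¥130 ≥ min AVC, the firm produces.
With MC = 31 - 16Q + 3Q^2, P = MC on the upward-sloping part at Q* = 9.
TR = 130·9 = 1170. TC = 1042 + 360 = 1402. Profit = 1170 − 1402 = -¥232.
That loss of ¥232 beats the ¥1042 the firm would lose by shutting down; producing recovers ¥810 of fixed cost.

Profit = -¥232 at Q = 9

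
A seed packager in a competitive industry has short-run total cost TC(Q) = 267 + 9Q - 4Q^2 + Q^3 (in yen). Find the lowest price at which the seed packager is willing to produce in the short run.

¥5 per unit

The firm shuts down when price falls below the minimum of average variable cost. AVC = VC/Q = 9 - 4Q + Q^2.
At the minimum of AVC, MC = AVC. MC = 9 - 8Q + 3Q^2; setting MC = AVC gives 2Q^2 - 4Q = 0, so Q = 2. min AVC = 5.
So the shutdown price is ¥5.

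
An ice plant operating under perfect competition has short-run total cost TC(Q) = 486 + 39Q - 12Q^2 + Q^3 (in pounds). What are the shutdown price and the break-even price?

Shutdown price = min AVC. AVC = 39 - 12Q + Q^2, with vertex at Q = 6 and minimum £3.
ATC = 486/Q + 39 - 12Q + Q^2. Setting dATC/dQ = −486/Q^2 − 12 + 2Q = 0 gives Q = 9 (since 2·9^3 − 12·9^2 = 486).
min ATC = 486/9 + 39 − 12·9 + 9^2 = £66. That is the break-even price.
For £3 ≤ P < £66 the firm produces at a loss; below £3 it shuts down.

Shutdown price = £3; break-even price = £66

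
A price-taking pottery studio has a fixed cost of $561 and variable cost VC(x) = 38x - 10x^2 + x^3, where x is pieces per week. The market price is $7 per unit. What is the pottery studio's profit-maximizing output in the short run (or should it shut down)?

Shut down

From TC, MC = TC'(x) = 38 - 20x + 3x^2 and AVC = VC/x = 38 - 10x + x^2.
The AVC parabola has its vertex at x = 10/2 = 5, where AVC = 38 - 10·5 + 5^2 = $13.
Since P = $7 < min AVC = $13, price fails to cover variable cost at any output.
Shutting down limits the loss to fixed cost, $561.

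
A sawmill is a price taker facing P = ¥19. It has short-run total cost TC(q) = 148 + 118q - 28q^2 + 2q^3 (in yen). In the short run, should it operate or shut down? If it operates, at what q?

Shut down

Variable cost is VC = 118q - 28q^2 + 2q^3, so AVC = VC/q = 118 - 28q + 2q^2 and MC = dTC/dq = 118 - 56q + 6q^2.
AVC hits its minimum where MC = AVC, at q = 7, giving min AVC = 118 - 28·7 + 2·7^2 = ¥20.
P = ¥19 lies below min AVC = ¥20; no output level covers variable cost.
Best response: produce nothing and absorb the ¥148 fixed cost.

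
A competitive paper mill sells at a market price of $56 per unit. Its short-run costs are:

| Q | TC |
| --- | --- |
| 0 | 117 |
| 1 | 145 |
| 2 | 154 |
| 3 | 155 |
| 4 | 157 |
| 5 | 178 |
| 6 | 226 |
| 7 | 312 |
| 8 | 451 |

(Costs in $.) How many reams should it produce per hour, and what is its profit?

Q = 6; profit = $110

Profit at each row (π = 56Q − TC): Q=0: -117; Q=1: -89; Q=2: -42; Q=3: 13; Q=4: 67; Q=5: 102; Q=6: 110; Q=7: 80; Q=8: -3.
Profit is maximized at Q = 6. AVC there is 109/6 = $18.17 ≤ P, so producing beats shutting down (which would give -$117).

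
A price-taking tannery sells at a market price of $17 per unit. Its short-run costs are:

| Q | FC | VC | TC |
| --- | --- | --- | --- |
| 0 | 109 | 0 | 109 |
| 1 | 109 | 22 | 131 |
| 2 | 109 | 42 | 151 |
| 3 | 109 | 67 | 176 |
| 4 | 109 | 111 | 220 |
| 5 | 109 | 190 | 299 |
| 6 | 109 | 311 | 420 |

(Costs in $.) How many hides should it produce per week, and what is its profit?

Q = 0 (shut down); profit = -$109

Profit at each row (π = 17Q − TC): Q=0: -109; Q=1: -114; Q=2: -117; Q=3: -125; Q=4: -152; Q=5: -214; Q=6: -318.
Profit is highest at Q = 0. Equivalently, the lowest AVC in the table is 42/2 ≈ $21 at Q = 2, and P = $17 falls below it — price never covers variable cost, so the firm shuts down and loses only its fixed cost.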